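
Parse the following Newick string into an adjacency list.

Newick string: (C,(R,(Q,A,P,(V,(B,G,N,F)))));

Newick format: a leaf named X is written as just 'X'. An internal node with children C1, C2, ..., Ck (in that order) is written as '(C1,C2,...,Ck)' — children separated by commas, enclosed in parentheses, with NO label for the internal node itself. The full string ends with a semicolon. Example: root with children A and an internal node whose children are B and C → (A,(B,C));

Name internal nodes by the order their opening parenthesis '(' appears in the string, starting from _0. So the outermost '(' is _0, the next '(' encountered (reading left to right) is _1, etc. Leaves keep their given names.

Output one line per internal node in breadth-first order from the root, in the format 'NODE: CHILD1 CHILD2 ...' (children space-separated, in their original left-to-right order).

Answer: _0: C _1
_1: R _2
_2: Q A P _3
_3: V _4
_4: B G N F

Derivation:
Input: (C,(R,(Q,A,P,(V,(B,G,N,F)))));
Scanning left-to-right, naming '(' by encounter order:
  pos 0: '(' -> open internal node _0 (depth 1)
  pos 3: '(' -> open internal node _1 (depth 2)
  pos 6: '(' -> open internal node _2 (depth 3)
  pos 13: '(' -> open internal node _3 (depth 4)
  pos 16: '(' -> open internal node _4 (depth 5)
  pos 24: ')' -> close internal node _4 (now at depth 4)
  pos 25: ')' -> close internal node _3 (now at depth 3)
  pos 26: ')' -> close internal node _2 (now at depth 2)
  pos 27: ')' -> close internal node _1 (now at depth 1)
  pos 28: ')' -> close internal node _0 (now at depth 0)
Total internal nodes: 5
BFS adjacency from root:
  _0: C _1
  _1: R _2
  _2: Q A P _3
  _3: V _4
  _4: B G N F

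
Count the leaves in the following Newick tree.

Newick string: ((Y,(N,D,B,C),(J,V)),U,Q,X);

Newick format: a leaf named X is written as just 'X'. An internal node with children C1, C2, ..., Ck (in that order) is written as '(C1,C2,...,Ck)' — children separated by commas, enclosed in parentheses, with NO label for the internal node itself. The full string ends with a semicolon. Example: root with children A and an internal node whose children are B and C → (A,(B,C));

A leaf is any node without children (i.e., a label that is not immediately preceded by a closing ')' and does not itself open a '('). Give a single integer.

Answer: 10

Derivation:
Newick: ((Y,(N,D,B,C),(J,V)),U,Q,X);
Scan left-to-right; a leaf is any maximal label run not followed by '(':
  pos 2: leaf 'Y' → count = 1
  pos 5: leaf 'N' → count = 2
  pos 7: leaf 'D' → count = 3
  pos 9: leaf 'B' → count = 4
  pos 11: leaf 'C' → count = 5
  pos 15: leaf 'J' → count = 6
  pos 17: leaf 'V' → count = 7
  pos 21: leaf 'U' → count = 8
  pos 23: leaf 'Q' → count = 9
  pos 25: leaf 'X' → count = 10
Total leaves: 10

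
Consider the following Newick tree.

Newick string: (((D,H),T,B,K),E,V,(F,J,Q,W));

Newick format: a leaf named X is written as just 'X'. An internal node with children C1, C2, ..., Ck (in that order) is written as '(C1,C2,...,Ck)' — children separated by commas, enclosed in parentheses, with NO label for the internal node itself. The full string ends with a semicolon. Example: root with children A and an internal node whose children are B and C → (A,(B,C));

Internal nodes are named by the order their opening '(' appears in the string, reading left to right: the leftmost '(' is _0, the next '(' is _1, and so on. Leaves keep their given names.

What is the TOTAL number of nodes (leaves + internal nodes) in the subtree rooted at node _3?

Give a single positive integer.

Newick: (((D,H),T,B,K),E,V,(F,J,Q,W));
Locate _3: it is the '(' at position 19 (the 4th '(' reading left to right).
Query: subtree rooted at _3
_3: subtree_size = 1 + 4
  F: subtree_size = 1 + 0
  J: subtree_size = 1 + 0
  Q: subtree_size = 1 + 0
  W: subtree_size = 1 + 0
Total subtree size of _3: 5

Answer: 5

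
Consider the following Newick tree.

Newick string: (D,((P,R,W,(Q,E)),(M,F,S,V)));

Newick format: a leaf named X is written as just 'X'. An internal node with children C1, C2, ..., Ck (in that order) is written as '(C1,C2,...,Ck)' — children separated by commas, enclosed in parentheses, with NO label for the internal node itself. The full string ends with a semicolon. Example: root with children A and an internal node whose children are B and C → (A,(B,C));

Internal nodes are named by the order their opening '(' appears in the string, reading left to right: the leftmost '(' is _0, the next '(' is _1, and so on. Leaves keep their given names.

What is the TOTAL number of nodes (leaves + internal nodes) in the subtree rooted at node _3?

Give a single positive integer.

Newick: (D,((P,R,W,(Q,E)),(M,F,S,V)));
Locate _3: it is the '(' at position 11 (the 4th '(' reading left to right).
Query: subtree rooted at _3
_3: subtree_size = 1 + 2
  Q: subtree_size = 1 + 0
  E: subtree_size = 1 + 0
Total subtree size of _3: 3

Answer: 3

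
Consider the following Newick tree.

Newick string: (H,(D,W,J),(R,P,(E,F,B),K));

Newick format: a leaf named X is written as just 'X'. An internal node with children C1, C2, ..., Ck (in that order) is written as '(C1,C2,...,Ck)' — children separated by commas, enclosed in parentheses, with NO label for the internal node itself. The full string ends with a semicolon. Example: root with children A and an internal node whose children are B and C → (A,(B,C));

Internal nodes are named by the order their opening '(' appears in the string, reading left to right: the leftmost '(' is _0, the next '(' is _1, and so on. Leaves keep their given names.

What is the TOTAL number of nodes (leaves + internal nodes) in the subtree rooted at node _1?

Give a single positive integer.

Answer: 4

Derivation:
Newick: (H,(D,W,J),(R,P,(E,F,B),K));
Locate _1: it is the '(' at position 3 (the 2nd '(' reading left to right).
Query: subtree rooted at _1
_1: subtree_size = 1 + 3
  D: subtree_size = 1 + 0
  W: subtree_size = 1 + 0
  J: subtree_size = 1 + 0
Total subtree size of _1: 4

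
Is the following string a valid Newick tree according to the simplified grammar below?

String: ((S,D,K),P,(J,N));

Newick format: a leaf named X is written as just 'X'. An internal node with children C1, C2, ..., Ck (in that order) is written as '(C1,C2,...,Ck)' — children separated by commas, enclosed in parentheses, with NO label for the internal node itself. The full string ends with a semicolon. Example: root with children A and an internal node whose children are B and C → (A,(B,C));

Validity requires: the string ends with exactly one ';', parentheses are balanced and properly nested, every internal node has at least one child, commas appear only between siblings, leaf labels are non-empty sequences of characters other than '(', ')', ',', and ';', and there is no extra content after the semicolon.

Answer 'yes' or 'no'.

Input: ((S,D,K),P,(J,N));
Paren balance: 3 '(' vs 3 ')' OK
Ends with single ';': True
Full parse: OK
Valid: True

Answer: yes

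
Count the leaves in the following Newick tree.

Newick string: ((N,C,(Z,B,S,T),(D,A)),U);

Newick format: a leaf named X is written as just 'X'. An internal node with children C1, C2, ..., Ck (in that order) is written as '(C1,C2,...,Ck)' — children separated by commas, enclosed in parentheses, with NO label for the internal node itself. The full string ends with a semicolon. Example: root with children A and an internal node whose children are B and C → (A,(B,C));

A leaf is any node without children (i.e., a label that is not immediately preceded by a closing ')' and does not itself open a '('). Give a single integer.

Answer: 9

Derivation:
Newick: ((N,C,(Z,B,S,T),(D,A)),U);
Scan left-to-right; a leaf is any maximal label run not followed by '(':
  pos 2: leaf 'N' → count = 1
  pos 4: leaf 'C' → count = 2
  pos 7: leaf 'Z' → count = 3
  pos 9: leaf 'B' → count = 4
  pos 11: leaf 'S' → count = 5
  pos 13: leaf 'T' → count = 6
  pos 17: leaf 'D' → count = 7
  pos 19: leaf 'A' → count = 8
  pos 23: leaf 'U' → count = 9
Total leaves: 9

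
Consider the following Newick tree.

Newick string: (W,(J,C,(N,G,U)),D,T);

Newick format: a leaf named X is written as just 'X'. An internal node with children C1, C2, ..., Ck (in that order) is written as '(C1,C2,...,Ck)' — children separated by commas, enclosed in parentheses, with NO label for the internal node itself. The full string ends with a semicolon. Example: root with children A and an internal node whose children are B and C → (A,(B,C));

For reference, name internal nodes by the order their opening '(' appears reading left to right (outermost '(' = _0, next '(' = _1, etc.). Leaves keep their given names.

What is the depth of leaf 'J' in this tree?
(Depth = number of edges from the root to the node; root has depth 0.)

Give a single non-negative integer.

Newick: (W,(J,C,(N,G,U)),D,T);
Naming internals by '(' encounter order: outermost '(' = _0, next = _1, ...
Query node: J
Path from root: _0 -> _1 -> J
Depth of J: 2 (number of edges from root)

Answer: 2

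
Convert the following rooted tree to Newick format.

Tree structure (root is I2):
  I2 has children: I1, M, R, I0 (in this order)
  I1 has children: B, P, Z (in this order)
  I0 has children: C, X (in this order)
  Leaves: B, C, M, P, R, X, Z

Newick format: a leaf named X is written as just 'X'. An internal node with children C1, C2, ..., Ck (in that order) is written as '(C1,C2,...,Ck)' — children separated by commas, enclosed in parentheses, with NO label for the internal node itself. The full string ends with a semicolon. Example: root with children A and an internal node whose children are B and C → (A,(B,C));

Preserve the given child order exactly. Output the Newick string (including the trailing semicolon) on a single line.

internal I2 with children ['I1', 'M', 'R', 'I0']
  internal I1 with children ['B', 'P', 'Z']
    leaf 'B' → 'B'
    leaf 'P' → 'P'
    leaf 'Z' → 'Z'
  → '(B,P,Z)'
  leaf 'M' → 'M'
  leaf 'R' → 'R'
  internal I0 with children ['C', 'X']
    leaf 'C' → 'C'
    leaf 'X' → 'X'
  → '(C,X)'
→ '((B,P,Z),M,R,(C,X))'
Final: ((B,P,Z),M,R,(C,X));

Answer: ((B,P,Z),M,R,(C,X));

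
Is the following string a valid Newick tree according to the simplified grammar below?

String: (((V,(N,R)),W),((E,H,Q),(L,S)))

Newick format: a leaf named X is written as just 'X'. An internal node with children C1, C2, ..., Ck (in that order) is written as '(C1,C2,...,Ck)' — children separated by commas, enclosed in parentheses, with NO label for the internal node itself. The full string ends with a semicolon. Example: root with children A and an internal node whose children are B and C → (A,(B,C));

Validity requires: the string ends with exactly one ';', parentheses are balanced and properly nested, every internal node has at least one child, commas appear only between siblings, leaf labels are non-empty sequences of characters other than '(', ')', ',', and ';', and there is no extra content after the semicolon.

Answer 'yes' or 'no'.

Answer: no

Derivation:
Input: (((V,(N,R)),W),((E,H,Q),(L,S)))
Paren balance: 7 '(' vs 7 ')' OK
Ends with single ';': False
Full parse: FAILS (must end with ;)
Valid: False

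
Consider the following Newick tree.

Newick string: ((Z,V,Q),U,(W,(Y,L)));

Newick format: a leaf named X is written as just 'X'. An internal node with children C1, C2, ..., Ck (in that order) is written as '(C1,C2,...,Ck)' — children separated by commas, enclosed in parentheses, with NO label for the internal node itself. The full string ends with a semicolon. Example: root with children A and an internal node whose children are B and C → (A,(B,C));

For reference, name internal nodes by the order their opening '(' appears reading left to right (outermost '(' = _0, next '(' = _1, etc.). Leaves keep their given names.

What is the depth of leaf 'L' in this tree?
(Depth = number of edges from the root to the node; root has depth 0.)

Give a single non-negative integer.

Answer: 3

Derivation:
Newick: ((Z,V,Q),U,(W,(Y,L)));
Naming internals by '(' encounter order: outermost '(' = _0, next = _1, ...
Query node: L
Path from root: _0 -> _2 -> _3 -> L
Depth of L: 3 (number of edges from root)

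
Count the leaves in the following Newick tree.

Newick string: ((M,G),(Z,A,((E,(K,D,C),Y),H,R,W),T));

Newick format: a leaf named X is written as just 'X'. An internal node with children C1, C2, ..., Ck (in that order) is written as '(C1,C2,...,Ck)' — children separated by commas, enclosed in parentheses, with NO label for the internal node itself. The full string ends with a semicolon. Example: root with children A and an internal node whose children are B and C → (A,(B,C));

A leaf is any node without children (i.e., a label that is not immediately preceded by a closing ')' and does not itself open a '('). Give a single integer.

Newick: ((M,G),(Z,A,((E,(K,D,C),Y),H,R,W),T));
Scan left-to-right; a leaf is any maximal label run not followed by '(':
  pos 2: leaf 'M' → count = 1
  pos 4: leaf 'G' → count = 2
  pos 8: leaf 'Z' → count = 3
  pos 10: leaf 'A' → count = 4
  pos 14: leaf 'E' → count = 5
  pos 17: leaf 'K' → count = 6
  pos 19: leaf 'D' → count = 7
  pos 21: leaf 'C' → count = 8
  pos 24: leaf 'Y' → count = 9
  pos 27: leaf 'H' → count = 10
  pos 29: leaf 'R' → count = 11
  pos 31: leaf 'W' → count = 12
  pos 34: leaf 'T' → count = 13
Total leaves: 13

Answer: 13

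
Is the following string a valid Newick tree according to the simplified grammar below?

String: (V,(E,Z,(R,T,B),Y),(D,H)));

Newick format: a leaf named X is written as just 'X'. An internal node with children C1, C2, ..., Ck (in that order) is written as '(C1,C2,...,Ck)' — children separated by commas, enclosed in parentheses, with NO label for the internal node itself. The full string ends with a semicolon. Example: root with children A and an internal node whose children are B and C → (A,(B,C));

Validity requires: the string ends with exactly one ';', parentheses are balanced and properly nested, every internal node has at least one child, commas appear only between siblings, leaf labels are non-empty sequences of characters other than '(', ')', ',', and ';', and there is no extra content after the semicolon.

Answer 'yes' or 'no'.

Answer: no

Derivation:
Input: (V,(E,Z,(R,T,B),Y),(D,H)));
Paren balance: 4 '(' vs 5 ')' MISMATCH
Ends with single ';': True
Full parse: FAILS (extra content after tree at pos 25)
Valid: False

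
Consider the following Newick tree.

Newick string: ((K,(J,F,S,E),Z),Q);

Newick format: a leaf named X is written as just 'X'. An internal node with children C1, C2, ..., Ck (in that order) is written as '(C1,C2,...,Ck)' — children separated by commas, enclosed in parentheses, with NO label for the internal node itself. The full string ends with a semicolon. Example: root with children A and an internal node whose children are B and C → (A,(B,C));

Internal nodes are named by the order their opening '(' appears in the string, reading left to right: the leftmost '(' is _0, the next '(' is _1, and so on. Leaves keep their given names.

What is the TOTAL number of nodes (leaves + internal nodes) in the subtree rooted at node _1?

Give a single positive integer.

Answer: 8

Derivation:
Newick: ((K,(J,F,S,E),Z),Q);
Locate _1: it is the '(' at position 1 (the 2nd '(' reading left to right).
Query: subtree rooted at _1
_1: subtree_size = 1 + 7
  K: subtree_size = 1 + 0
  _2: subtree_size = 1 + 4
    J: subtree_size = 1 + 0
    F: subtree_size = 1 + 0
    S: subtree_size = 1 + 0
    E: subtree_size = 1 + 0
  Z: subtree_size = 1 + 0
Total subtree size of _1: 8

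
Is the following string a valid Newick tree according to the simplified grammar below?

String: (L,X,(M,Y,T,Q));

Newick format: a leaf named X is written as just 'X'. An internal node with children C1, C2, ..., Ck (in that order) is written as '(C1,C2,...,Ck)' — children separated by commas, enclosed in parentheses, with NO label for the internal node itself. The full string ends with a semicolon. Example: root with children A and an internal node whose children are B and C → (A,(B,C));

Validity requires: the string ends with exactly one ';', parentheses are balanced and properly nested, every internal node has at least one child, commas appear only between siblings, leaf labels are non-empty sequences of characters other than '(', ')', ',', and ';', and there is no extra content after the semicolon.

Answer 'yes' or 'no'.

Answer: yes

Derivation:
Input: (L,X,(M,Y,T,Q));
Paren balance: 2 '(' vs 2 ')' OK
Ends with single ';': True
Full parse: OK
Valid: True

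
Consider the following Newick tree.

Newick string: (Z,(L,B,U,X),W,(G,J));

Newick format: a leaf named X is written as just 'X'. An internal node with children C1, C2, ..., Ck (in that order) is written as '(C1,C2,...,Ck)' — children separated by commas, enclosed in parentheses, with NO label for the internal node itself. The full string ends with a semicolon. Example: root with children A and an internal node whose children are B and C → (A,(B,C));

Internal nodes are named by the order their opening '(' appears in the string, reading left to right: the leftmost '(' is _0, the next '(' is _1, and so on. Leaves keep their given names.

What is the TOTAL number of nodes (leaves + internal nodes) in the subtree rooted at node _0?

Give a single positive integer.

Newick: (Z,(L,B,U,X),W,(G,J));
Locate _0: it is the '(' at position 0 (the 1st '(' reading left to right).
Query: subtree rooted at _0
_0: subtree_size = 1 + 10
  Z: subtree_size = 1 + 0
  _1: subtree_size = 1 + 4
    L: subtree_size = 1 + 0
    B: subtree_size = 1 + 0
    U: subtree_size = 1 + 0
    X: subtree_size = 1 + 0
  W: subtree_size = 1 + 0
  _2: subtree_size = 1 + 2
    G: subtree_size = 1 + 0
    J: subtree_size = 1 + 0
Total subtree size of _0: 11

Answer: 11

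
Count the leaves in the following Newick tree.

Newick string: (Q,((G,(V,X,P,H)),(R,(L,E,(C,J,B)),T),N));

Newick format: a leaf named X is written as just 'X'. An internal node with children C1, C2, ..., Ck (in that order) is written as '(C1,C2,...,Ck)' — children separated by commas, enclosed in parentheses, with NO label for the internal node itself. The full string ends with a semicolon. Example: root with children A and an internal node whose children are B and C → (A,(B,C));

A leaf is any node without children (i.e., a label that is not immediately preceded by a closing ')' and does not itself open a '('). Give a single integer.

Newick: (Q,((G,(V,X,P,H)),(R,(L,E,(C,J,B)),T),N));
Scan left-to-right; a leaf is any maximal label run not followed by '(':
  pos 1: leaf 'Q' → count = 1
  pos 5: leaf 'G' → count = 2
  pos 8: leaf 'V' → count = 3
  pos 10: leaf 'X' → count = 4
  pos 12: leaf 'P' → count = 5
  pos 14: leaf 'H' → count = 6
  pos 19: leaf 'R' → count = 7
  pos 22: leaf 'L' → count = 8
  pos 24: leaf 'E' → count = 9
  pos 27: leaf 'C' → count = 10
  pos 29: leaf 'J' → count = 11
  pos 31: leaf 'B' → count = 12
  pos 35: leaf 'T' → count = 13
  pos 38: leaf 'N' → count = 14
Total leaves: 14

Answer: 14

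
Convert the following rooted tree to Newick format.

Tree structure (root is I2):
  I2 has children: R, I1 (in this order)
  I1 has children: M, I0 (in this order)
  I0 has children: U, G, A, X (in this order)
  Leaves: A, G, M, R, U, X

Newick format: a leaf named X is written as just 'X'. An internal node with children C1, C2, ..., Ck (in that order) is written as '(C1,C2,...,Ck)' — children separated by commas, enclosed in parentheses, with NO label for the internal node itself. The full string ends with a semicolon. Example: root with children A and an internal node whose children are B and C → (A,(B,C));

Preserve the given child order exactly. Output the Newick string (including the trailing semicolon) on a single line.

Answer: (R,(M,(U,G,A,X)));

Derivation:
internal I2 with children ['R', 'I1']
  leaf 'R' → 'R'
  internal I1 with children ['M', 'I0']
    leaf 'M' → 'M'
    internal I0 with children ['U', 'G', 'A', 'X']
      leaf 'U' → 'U'
      leaf 'G' → 'G'
      leaf 'A' → 'A'
      leaf 'X' → 'X'
    → '(U,G,A,X)'
  → '(M,(U,G,A,X))'
→ '(R,(M,(U,G,A,X)))'
Final: (R,(M,(U,G,A,X)));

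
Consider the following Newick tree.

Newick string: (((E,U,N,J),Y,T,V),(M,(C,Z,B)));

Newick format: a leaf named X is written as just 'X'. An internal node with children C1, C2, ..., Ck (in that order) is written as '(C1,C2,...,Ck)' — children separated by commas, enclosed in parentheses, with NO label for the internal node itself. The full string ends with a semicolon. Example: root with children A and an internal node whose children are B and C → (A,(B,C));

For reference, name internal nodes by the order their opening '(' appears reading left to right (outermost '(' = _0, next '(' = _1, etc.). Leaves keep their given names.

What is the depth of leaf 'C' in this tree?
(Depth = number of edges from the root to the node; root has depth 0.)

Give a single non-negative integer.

Answer: 3

Derivation:
Newick: (((E,U,N,J),Y,T,V),(M,(C,Z,B)));
Naming internals by '(' encounter order: outermost '(' = _0, next = _1, ...
Query node: C
Path from root: _0 -> _3 -> _4 -> C
Depth of C: 3 (number of edges from root)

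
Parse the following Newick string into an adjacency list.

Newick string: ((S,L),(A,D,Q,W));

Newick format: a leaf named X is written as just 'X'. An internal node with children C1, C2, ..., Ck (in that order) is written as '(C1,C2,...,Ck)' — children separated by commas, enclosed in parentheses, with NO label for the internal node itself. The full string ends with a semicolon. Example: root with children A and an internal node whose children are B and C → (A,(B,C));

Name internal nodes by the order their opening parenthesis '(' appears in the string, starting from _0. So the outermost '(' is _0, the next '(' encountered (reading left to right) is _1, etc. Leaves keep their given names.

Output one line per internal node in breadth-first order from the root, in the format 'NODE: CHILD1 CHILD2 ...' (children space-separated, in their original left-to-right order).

Input: ((S,L),(A,D,Q,W));
Scanning left-to-right, naming '(' by encounter order:
  pos 0: '(' -> open internal node _0 (depth 1)
  pos 1: '(' -> open internal node _1 (depth 2)
  pos 5: ')' -> close internal node _1 (now at depth 1)
  pos 7: '(' -> open internal node _2 (depth 2)
  pos 15: ')' -> close internal node _2 (now at depth 1)
  pos 16: ')' -> close internal node _0 (now at depth 0)
Total internal nodes: 3
BFS adjacency from root:
  _0: _1 _2
  _1: S L
  _2: A D Q W

Answer: _0: _1 _2
_1: S L
_2: A D Q W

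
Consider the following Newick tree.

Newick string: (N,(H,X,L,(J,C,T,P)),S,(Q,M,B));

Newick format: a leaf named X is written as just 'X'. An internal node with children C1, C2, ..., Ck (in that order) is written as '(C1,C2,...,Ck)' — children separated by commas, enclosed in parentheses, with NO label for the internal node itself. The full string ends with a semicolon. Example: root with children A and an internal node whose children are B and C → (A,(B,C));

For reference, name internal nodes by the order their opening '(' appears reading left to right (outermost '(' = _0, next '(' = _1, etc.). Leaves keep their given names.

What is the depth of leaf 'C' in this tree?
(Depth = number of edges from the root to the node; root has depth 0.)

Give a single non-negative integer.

Newick: (N,(H,X,L,(J,C,T,P)),S,(Q,M,B));
Naming internals by '(' encounter order: outermost '(' = _0, next = _1, ...
Query node: C
Path from root: _0 -> _1 -> _2 -> C
Depth of C: 3 (number of edges from root)

Answer: 3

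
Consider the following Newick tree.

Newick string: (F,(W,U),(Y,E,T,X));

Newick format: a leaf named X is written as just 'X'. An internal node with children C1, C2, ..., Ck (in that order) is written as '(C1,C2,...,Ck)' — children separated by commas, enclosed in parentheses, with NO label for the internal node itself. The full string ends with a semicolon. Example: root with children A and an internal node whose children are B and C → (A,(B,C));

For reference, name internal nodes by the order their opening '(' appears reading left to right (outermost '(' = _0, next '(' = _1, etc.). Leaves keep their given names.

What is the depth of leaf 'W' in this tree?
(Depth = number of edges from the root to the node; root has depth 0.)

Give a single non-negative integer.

Newick: (F,(W,U),(Y,E,T,X));
Naming internals by '(' encounter order: outermost '(' = _0, next = _1, ...
Query node: W
Path from root: _0 -> _1 -> W
Depth of W: 2 (number of edges from root)

Answer: 2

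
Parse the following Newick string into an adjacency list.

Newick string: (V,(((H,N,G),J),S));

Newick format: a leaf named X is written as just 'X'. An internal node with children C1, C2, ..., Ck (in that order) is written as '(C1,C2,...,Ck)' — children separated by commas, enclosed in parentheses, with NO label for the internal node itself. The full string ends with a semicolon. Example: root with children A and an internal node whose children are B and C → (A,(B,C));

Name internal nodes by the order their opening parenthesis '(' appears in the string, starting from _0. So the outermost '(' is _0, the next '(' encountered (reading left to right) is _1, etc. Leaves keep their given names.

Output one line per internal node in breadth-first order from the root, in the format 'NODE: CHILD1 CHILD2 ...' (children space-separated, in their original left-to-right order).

Answer: _0: V _1
_1: _2 S
_2: _3 J
_3: H N G

Derivation:
Input: (V,(((H,N,G),J),S));
Scanning left-to-right, naming '(' by encounter order:
  pos 0: '(' -> open internal node _0 (depth 1)
  pos 3: '(' -> open internal node _1 (depth 2)
  pos 4: '(' -> open internal node _2 (depth 3)
  pos 5: '(' -> open internal node _3 (depth 4)
  pos 11: ')' -> close internal node _3 (now at depth 3)
  pos 14: ')' -> close internal node _2 (now at depth 2)
  pos 17: ')' -> close internal node _1 (now at depth 1)
  pos 18: ')' -> close internal node _0 (now at depth 0)
Total internal nodes: 4
BFS adjacency from root:
  _0: V _1
  _1: _2 S
  _2: _3 J
  _3: H N G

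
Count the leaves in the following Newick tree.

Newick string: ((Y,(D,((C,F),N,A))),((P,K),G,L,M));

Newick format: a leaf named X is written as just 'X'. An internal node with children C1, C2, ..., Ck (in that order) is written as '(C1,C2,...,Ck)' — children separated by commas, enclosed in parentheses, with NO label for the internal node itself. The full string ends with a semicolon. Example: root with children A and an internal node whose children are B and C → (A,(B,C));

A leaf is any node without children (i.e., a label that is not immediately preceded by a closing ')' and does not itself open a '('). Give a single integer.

Answer: 11

Derivation:
Newick: ((Y,(D,((C,F),N,A))),((P,K),G,L,M));
Scan left-to-right; a leaf is any maximal label run not followed by '(':
  pos 2: leaf 'Y' → count = 1
  pos 5: leaf 'D' → count = 2
  pos 9: leaf 'C' → count = 3
  pos 11: leaf 'F' → count = 4
  pos 14: leaf 'N' → count = 5
  pos 16: leaf 'A' → count = 6
  pos 23: leaf 'P' → count = 7
  pos 25: leaf 'K' → count = 8
  pos 28: leaf 'G' → count = 9
  pos 30: leaf 'L' → count = 10
  pos 32: leaf 'M' → count = 11
Total leaves: 11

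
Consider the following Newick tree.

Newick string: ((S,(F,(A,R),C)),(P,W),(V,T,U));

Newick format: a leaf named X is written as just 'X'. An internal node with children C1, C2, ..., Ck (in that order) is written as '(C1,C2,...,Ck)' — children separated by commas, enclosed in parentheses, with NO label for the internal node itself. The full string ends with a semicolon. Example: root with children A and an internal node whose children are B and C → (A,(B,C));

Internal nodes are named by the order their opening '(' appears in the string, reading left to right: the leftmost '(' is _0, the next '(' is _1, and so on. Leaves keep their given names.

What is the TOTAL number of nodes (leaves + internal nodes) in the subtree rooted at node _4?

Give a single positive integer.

Answer: 3

Derivation:
Newick: ((S,(F,(A,R),C)),(P,W),(V,T,U));
Locate _4: it is the '(' at position 17 (the 5th '(' reading left to right).
Query: subtree rooted at _4
_4: subtree_size = 1 + 2
  P: subtree_size = 1 + 0
  W: subtree_size = 1 + 0
Total subtree size of _4: 3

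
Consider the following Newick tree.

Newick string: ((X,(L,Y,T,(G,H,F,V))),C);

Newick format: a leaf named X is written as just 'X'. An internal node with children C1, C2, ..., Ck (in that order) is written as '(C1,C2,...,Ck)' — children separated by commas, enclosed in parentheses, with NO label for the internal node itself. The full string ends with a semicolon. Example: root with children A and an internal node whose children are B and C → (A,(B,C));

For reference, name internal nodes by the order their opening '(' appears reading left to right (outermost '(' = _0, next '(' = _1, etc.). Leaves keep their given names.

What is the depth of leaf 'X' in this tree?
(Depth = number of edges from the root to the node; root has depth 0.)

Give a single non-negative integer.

Newick: ((X,(L,Y,T,(G,H,F,V))),C);
Naming internals by '(' encounter order: outermost '(' = _0, next = _1, ...
Query node: X
Path from root: _0 -> _1 -> X
Depth of X: 2 (number of edges from root)

Answer: 2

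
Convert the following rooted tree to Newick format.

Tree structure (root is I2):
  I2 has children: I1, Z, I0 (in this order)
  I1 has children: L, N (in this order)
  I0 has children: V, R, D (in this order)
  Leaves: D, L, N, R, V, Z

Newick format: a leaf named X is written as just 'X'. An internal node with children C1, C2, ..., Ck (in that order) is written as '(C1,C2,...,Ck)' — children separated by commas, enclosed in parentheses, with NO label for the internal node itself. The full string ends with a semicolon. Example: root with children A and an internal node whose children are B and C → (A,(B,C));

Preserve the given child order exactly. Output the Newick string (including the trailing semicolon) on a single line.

internal I2 with children ['I1', 'Z', 'I0']
  internal I1 with children ['L', 'N']
    leaf 'L' → 'L'
    leaf 'N' → 'N'
  → '(L,N)'
  leaf 'Z' → 'Z'
  internal I0 with children ['V', 'R', 'D']
    leaf 'V' → 'V'
    leaf 'R' → 'R'
    leaf 'D' → 'D'
  → '(V,R,D)'
→ '((L,N),Z,(V,R,D))'
Final: ((L,N),Z,(V,R,D));

Answer: ((L,N),Z,(V,R,D));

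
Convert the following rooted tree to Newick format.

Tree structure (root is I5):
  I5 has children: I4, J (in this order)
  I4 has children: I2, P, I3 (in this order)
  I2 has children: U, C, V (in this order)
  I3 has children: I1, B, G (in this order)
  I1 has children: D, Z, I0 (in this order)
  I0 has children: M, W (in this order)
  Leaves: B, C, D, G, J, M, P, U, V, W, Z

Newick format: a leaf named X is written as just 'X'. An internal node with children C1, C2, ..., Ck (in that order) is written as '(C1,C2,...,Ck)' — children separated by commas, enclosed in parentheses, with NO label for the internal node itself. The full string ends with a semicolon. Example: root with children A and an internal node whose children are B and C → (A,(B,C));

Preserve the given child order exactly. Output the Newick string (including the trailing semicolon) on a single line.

internal I5 with children ['I4', 'J']
  internal I4 with children ['I2', 'P', 'I3']
    internal I2 with children ['U', 'C', 'V']
      leaf 'U' → 'U'
      leaf 'C' → 'C'
      leaf 'V' → 'V'
    → '(U,C,V)'
    leaf 'P' → 'P'
    internal I3 with children ['I1', 'B', 'G']
      internal I1 with children ['D', 'Z', 'I0']
        leaf 'D' → 'D'
        leaf 'Z' → 'Z'
        internal I0 with children ['M', 'W']
          leaf 'M' → 'M'
          leaf 'W' → 'W'
        → '(M,W)'
      → '(D,Z,(M,W))'
      leaf 'B' → 'B'
      leaf 'G' → 'G'
    → '((D,Z,(M,W)),B,G)'
  → '((U,C,V),P,((D,Z,(M,W)),B,G))'
  leaf 'J' → 'J'
→ '(((U,C,V),P,((D,Z,(M,W)),B,G)),J)'
Final: (((U,C,V),P,((D,Z,(M,W)),B,G)),J);

Answer: (((U,C,V),P,((D,Z,(M,W)),B,G)),J);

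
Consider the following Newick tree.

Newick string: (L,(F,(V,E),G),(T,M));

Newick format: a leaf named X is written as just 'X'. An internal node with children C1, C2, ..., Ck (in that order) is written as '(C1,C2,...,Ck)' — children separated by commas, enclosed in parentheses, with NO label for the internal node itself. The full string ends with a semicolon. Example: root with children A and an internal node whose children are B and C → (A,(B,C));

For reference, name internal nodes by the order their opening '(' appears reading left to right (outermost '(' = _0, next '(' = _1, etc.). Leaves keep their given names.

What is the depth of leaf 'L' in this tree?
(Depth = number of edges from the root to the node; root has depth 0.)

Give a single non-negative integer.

Newick: (L,(F,(V,E),G),(T,M));
Naming internals by '(' encounter order: outermost '(' = _0, next = _1, ...
Query node: L
Path from root: _0 -> L
Depth of L: 1 (number of edges from root)

Answer: 1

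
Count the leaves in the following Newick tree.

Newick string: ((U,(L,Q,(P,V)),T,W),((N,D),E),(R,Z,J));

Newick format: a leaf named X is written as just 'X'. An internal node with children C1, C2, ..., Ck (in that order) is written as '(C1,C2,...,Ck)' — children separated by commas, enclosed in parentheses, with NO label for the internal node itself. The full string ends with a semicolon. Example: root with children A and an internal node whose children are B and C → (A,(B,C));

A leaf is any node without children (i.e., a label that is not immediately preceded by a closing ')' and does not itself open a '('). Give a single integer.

Newick: ((U,(L,Q,(P,V)),T,W),((N,D),E),(R,Z,J));
Scan left-to-right; a leaf is any maximal label run not followed by '(':
  pos 2: leaf 'U' → count = 1
  pos 5: leaf 'L' → count = 2
  pos 7: leaf 'Q' → count = 3
  pos 10: leaf 'P' → count = 4
  pos 12: leaf 'V' → count = 5
  pos 16: leaf 'T' → count = 6
  pos 18: leaf 'W' → count = 7
  pos 23: leaf 'N' → count = 8
  pos 25: leaf 'D' → count = 9
  pos 28: leaf 'E' → count = 10
  pos 32: leaf 'R' → count = 11
  pos 34: leaf 'Z' → count = 12
  pos 36: leaf 'J' → count = 13
Total leaves: 13

Answer: 13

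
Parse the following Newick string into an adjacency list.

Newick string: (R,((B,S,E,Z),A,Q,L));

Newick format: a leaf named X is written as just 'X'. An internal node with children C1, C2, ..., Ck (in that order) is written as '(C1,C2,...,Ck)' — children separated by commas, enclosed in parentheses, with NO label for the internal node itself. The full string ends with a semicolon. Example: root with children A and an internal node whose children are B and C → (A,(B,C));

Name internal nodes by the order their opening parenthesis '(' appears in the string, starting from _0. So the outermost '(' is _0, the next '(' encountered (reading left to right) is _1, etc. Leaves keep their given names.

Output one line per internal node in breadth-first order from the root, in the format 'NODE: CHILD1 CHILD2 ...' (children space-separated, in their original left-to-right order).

Input: (R,((B,S,E,Z),A,Q,L));
Scanning left-to-right, naming '(' by encounter order:
  pos 0: '(' -> open internal node _0 (depth 1)
  pos 3: '(' -> open internal node _1 (depth 2)
  pos 4: '(' -> open internal node _2 (depth 3)
  pos 12: ')' -> close internal node _2 (now at depth 2)
  pos 19: ')' -> close internal node _1 (now at depth 1)
  pos 20: ')' -> close internal node _0 (now at depth 0)
Total internal nodes: 3
BFS adjacency from root:
  _0: R _1
  _1: _2 A Q L
  _2: B S E Z

Answer: _0: R _1
_1: _2 A Q L
_2: B S E Z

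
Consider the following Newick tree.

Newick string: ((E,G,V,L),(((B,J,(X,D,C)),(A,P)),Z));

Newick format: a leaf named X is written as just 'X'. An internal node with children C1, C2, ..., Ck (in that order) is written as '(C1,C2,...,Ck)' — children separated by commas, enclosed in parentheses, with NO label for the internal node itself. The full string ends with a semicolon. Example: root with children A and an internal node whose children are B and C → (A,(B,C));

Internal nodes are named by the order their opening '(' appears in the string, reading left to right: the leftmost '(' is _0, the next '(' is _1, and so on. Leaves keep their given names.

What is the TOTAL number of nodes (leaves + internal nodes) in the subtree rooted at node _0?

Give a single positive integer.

Answer: 19

Derivation:
Newick: ((E,G,V,L),(((B,J,(X,D,C)),(A,P)),Z));
Locate _0: it is the '(' at position 0 (the 1st '(' reading left to right).
Query: subtree rooted at _0
_0: subtree_size = 1 + 18
  _1: subtree_size = 1 + 4
    E: subtree_size = 1 + 0
    G: subtree_size = 1 + 0
    V: subtree_size = 1 + 0
    L: subtree_size = 1 + 0
  _2: subtree_size = 1 + 12
    _3: subtree_size = 1 + 10
      _4: subtree_size = 1 + 6
        B: subtree_size = 1 + 0
        J: subtree_size = 1 + 0
        _5: subtree_size = 1 + 3
          X: subtree_size = 1 + 0
          D: subtree_size = 1 + 0
          C: subtree_size = 1 + 0
      _6: subtree_size = 1 + 2
        A: subtree_size = 1 + 0
        P: subtree_size = 1 + 0
    Z: subtree_size = 1 + 0
Total subtree size of _0: 19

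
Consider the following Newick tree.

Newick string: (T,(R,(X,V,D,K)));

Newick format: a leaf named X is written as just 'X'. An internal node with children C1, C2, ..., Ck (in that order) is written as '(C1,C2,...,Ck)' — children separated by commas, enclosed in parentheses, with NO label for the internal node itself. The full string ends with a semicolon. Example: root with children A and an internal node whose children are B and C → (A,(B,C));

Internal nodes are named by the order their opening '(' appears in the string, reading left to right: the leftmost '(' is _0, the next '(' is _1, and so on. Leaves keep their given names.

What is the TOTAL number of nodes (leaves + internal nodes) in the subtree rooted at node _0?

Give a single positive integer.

Answer: 9

Derivation:
Newick: (T,(R,(X,V,D,K)));
Locate _0: it is the '(' at position 0 (the 1st '(' reading left to right).
Query: subtree rooted at _0
_0: subtree_size = 1 + 8
  T: subtree_size = 1 + 0
  _1: subtree_size = 1 + 6
    R: subtree_size = 1 + 0
    _2: subtree_size = 1 + 4
      X: subtree_size = 1 + 0
      V: subtree_size = 1 + 0
      D: subtree_size = 1 + 0
      K: subtree_size = 1 + 0
Total subtree size of _0: 9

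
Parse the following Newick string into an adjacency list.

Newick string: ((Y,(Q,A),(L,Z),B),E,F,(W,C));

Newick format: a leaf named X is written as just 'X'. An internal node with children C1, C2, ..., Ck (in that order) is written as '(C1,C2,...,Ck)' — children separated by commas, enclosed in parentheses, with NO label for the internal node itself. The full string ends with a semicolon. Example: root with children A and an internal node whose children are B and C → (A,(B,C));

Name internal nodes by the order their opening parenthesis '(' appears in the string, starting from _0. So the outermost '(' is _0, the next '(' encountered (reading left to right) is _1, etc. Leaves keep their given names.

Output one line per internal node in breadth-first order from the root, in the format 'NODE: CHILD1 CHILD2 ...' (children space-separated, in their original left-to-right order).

Input: ((Y,(Q,A),(L,Z),B),E,F,(W,C));
Scanning left-to-right, naming '(' by encounter order:
  pos 0: '(' -> open internal node _0 (depth 1)
  pos 1: '(' -> open internal node _1 (depth 2)
  pos 4: '(' -> open internal node _2 (depth 3)
  pos 8: ')' -> close internal node _2 (now at depth 2)
  pos 10: '(' -> open internal node _3 (depth 3)
  pos 14: ')' -> close internal node _3 (now at depth 2)
  pos 17: ')' -> close internal node _1 (now at depth 1)
  pos 23: '(' -> open internal node _4 (depth 2)
  pos 27: ')' -> close internal node _4 (now at depth 1)
  pos 28: ')' -> close internal node _0 (now at depth 0)
Total internal nodes: 5
BFS adjacency from root:
  _0: _1 E F _4
  _1: Y _2 _3 B
  _4: W C
  _2: Q A
  _3: L Z

Answer: _0: _1 E F _4
_1: Y _2 _3 B
_4: W C
_2: Q A
_3: L Z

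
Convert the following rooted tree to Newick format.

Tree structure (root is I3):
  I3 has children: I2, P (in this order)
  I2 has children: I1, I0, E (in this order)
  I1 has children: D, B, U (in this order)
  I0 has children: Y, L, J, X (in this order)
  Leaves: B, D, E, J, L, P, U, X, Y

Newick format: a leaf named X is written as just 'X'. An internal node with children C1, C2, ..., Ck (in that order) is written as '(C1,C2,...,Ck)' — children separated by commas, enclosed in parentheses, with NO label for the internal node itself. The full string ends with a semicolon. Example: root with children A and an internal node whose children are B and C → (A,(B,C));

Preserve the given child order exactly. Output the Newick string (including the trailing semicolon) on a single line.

Answer: (((D,B,U),(Y,L,J,X),E),P);

Derivation:
internal I3 with children ['I2', 'P']
  internal I2 with children ['I1', 'I0', 'E']
    internal I1 with children ['D', 'B', 'U']
      leaf 'D' → 'D'
      leaf 'B' → 'B'
      leaf 'U' → 'U'
    → '(D,B,U)'
    internal I0 with children ['Y', 'L', 'J', 'X']
      leaf 'Y' → 'Y'
      leaf 'L' → 'L'
      leaf 'J' → 'J'
      leaf 'X' → 'X'
    → '(Y,L,J,X)'
    leaf 'E' → 'E'
  → '((D,B,U),(Y,L,J,X),E)'
  leaf 'P' → 'P'
→ '(((D,B,U),(Y,L,J,X),E),P)'
Final: (((D,B,U),(Y,L,J,X),E),P);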